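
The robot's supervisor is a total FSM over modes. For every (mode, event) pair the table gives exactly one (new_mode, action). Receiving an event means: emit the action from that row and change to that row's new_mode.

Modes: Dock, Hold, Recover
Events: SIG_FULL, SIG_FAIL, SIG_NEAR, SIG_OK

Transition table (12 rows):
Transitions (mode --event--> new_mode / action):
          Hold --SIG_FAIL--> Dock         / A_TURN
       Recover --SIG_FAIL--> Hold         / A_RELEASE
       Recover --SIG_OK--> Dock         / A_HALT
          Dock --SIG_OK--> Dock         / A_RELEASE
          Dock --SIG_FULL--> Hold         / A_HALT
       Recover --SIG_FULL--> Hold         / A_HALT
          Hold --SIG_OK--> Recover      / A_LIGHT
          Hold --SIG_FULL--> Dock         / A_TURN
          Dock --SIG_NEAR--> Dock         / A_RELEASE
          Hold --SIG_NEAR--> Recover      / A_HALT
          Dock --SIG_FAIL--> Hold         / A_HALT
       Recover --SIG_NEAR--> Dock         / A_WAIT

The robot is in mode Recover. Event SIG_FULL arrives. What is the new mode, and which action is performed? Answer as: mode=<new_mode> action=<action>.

current mode = Recover; filter table to that mode:
  (Recover, SIG_FAIL) → (Hold, A_RELEASE)
  (Recover, SIG_OK) → (Dock, A_HALT)
  (Recover, SIG_FULL) → (Hold, A_HALT)  ← event matches
  (Recover, SIG_NEAR) → (Dock, A_WAIT)
event = SIG_FULL selects (Hold, A_HALT)

mode=Hold action=A_HALT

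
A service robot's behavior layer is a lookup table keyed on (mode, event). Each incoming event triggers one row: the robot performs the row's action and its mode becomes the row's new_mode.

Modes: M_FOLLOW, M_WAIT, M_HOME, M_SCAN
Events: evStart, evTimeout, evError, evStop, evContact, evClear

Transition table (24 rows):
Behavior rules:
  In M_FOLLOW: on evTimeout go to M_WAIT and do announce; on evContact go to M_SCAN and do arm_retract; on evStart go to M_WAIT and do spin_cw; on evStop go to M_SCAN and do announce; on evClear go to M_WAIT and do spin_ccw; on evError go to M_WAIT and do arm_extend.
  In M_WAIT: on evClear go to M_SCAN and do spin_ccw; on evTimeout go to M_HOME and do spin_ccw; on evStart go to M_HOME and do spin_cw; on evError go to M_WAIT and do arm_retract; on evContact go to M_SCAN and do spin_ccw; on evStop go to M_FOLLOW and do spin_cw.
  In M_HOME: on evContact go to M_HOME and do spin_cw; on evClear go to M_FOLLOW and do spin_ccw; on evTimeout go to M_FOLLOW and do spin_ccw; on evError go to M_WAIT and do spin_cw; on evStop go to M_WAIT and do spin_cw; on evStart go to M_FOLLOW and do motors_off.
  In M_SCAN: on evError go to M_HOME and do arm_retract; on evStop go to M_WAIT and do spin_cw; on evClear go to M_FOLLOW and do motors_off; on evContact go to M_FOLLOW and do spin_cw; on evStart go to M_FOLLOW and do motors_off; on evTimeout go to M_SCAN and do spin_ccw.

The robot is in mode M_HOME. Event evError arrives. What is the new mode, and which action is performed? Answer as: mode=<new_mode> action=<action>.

mode=M_WAIT action=spin_cw

current mode = M_HOME; filter table to that mode:
  (M_HOME, evContact) → (M_HOME, spin_cw)
  (M_HOME, evClear) → (M_FOLLOW, spin_ccw)
  (M_HOME, evTimeout) → (M_FOLLOW, spin_ccw)
  (M_HOME, evError) → (M_WAIT, spin_cw)  ← event matches
  (M_HOME, evStop) → (M_WAIT, spin_cw)
  (M_HOME, evStart) → (M_FOLLOW, motors_off)
event = evError selects (M_WAIT, spin_cw)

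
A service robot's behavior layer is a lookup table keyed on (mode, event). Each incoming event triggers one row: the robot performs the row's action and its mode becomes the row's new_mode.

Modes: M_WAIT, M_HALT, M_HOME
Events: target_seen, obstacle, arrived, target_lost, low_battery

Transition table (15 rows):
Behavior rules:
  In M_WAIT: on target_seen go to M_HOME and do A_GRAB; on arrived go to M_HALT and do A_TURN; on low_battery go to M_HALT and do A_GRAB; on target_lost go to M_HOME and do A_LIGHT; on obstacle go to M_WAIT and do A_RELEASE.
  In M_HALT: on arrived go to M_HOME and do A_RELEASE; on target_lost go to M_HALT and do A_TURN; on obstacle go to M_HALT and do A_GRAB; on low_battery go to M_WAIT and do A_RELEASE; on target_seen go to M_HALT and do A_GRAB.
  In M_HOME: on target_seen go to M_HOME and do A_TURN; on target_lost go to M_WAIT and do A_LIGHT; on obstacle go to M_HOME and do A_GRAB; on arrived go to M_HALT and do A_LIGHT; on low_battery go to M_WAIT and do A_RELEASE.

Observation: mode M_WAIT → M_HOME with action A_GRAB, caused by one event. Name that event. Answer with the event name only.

target_seen

try target_seen: (M_WAIT, target_seen) → (M_HOME, A_GRAB)  ← matches
try obstacle: (M_WAIT, obstacle) → (M_WAIT, A_RELEASE)
try arrived: (M_WAIT, arrived) → (M_HALT, A_TURN)
try target_lost: (M_WAIT, target_lost) → (M_HOME, A_LIGHT)
try low_battery: (M_WAIT, low_battery) → (M_HALT, A_GRAB)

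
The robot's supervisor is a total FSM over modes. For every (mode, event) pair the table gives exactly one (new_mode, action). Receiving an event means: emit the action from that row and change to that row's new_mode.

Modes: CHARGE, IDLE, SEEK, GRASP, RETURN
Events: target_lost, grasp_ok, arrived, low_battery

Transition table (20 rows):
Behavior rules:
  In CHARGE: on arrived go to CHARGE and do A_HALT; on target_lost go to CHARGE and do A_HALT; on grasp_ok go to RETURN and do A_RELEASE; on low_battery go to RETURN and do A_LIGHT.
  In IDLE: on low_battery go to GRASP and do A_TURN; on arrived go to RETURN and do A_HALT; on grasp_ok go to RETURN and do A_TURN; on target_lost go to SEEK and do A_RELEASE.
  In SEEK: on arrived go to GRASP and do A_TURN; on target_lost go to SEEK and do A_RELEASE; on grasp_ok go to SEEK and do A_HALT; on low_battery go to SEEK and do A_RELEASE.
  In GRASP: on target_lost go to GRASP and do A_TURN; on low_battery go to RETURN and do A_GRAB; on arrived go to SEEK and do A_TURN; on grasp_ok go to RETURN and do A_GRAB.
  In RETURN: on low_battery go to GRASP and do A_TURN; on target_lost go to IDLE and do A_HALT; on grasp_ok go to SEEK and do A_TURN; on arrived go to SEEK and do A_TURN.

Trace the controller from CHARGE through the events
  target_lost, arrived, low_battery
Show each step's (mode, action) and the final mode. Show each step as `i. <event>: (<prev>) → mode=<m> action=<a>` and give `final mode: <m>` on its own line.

final mode: RETURN

1. target_lost: (CHARGE) → mode=CHARGE action=A_HALT
2. arrived: (CHARGE) → mode=CHARGE action=A_HALT
3. low_battery: (CHARGE) → mode=RETURN action=A_LIGHT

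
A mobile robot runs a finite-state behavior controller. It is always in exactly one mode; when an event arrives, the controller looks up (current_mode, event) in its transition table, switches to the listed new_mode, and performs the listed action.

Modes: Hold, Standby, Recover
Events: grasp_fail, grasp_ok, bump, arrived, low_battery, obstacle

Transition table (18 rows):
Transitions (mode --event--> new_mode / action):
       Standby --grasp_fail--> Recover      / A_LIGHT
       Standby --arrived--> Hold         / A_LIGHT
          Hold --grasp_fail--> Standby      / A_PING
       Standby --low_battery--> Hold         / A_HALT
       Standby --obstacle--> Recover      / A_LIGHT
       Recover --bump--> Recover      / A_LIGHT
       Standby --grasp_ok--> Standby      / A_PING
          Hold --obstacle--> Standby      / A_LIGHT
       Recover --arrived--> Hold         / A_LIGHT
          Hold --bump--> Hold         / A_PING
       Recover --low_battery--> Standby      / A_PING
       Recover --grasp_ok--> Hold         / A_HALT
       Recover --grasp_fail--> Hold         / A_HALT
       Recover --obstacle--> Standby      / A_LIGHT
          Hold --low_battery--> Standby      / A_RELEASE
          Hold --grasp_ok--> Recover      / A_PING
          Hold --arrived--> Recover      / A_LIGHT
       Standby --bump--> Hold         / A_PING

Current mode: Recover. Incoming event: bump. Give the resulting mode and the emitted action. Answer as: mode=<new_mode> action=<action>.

current mode = Recover; filter table to that mode:
  (Recover, bump) → (Recover, A_LIGHT)  ← event matches
  (Recover, arrived) → (Hold, A_LIGHT)
  (Recover, low_battery) → (Standby, A_PING)
  (Recover, grasp_ok) → (Hold, A_HALT)
  (Recover, grasp_fail) → (Hold, A_HALT)
  (Recover, obstacle) → (Standby, A_LIGHT)
event = bump selects (Recover, A_LIGHT)

mode=Recover action=A_LIGHT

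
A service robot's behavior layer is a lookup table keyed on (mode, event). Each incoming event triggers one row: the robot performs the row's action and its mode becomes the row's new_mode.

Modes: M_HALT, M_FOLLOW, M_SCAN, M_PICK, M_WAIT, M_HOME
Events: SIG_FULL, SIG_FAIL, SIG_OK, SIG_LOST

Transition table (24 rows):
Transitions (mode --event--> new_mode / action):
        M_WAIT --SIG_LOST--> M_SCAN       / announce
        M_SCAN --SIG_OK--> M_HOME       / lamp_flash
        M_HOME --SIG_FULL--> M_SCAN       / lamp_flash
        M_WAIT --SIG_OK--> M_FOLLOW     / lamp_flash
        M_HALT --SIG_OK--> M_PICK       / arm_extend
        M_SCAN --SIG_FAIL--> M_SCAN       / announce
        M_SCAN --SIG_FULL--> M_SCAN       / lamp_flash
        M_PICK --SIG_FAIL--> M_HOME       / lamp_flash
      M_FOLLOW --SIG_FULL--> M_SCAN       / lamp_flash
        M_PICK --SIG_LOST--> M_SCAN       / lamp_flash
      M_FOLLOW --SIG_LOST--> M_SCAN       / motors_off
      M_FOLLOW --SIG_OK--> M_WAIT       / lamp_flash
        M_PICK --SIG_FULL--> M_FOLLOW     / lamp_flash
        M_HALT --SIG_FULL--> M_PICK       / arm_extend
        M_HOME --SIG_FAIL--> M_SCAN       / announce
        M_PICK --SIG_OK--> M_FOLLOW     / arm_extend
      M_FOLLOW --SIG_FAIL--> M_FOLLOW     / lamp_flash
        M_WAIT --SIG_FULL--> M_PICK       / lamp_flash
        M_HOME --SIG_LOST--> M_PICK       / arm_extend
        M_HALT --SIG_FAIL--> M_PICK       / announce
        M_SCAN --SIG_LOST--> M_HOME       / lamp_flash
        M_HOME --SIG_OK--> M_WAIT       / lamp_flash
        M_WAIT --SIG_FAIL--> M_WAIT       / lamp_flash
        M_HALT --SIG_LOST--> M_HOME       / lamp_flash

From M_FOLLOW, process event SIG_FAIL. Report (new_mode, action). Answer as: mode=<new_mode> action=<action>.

current mode = M_FOLLOW; filter table to that mode:
  (M_FOLLOW, SIG_FULL) → (M_SCAN, lamp_flash)
  (M_FOLLOW, SIG_LOST) → (M_SCAN, motors_off)
  (M_FOLLOW, SIG_OK) → (M_WAIT, lamp_flash)
  (M_FOLLOW, SIG_FAIL) → (M_FOLLOW, lamp_flash)  ← event matches
event = SIG_FAIL selects (M_FOLLOW, lamp_flash)

mode=M_FOLLOW action=lamp_flash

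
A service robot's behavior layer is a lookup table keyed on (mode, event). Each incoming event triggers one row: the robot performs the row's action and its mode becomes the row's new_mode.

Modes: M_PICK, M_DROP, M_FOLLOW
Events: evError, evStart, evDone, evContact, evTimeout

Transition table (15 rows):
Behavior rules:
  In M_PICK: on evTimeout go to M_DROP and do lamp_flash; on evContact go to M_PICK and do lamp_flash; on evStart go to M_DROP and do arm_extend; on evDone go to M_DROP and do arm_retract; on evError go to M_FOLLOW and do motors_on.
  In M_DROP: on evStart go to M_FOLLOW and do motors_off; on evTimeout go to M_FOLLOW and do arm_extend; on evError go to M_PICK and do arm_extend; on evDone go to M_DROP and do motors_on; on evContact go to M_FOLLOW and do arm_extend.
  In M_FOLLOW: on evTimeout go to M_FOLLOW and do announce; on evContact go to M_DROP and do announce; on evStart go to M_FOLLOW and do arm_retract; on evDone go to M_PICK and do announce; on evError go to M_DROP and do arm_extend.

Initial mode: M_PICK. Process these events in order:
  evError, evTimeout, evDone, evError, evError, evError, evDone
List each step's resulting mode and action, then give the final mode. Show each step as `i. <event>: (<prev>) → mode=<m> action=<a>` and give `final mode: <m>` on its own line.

final mode: M_DROP

1. evError: (M_PICK) → mode=M_FOLLOW action=motors_on
2. evTimeout: (M_FOLLOW) → mode=M_FOLLOW action=announce
3. evDone: (M_FOLLOW) → mode=M_PICK action=announce
4. evError: (M_PICK) → mode=M_FOLLOW action=motors_on
5. evError: (M_FOLLOW) → mode=M_DROP action=arm_extend
6. evError: (M_DROP) → mode=M_PICK action=arm_extend
7. evDone: (M_PICK) → mode=M_DROP action=arm_retract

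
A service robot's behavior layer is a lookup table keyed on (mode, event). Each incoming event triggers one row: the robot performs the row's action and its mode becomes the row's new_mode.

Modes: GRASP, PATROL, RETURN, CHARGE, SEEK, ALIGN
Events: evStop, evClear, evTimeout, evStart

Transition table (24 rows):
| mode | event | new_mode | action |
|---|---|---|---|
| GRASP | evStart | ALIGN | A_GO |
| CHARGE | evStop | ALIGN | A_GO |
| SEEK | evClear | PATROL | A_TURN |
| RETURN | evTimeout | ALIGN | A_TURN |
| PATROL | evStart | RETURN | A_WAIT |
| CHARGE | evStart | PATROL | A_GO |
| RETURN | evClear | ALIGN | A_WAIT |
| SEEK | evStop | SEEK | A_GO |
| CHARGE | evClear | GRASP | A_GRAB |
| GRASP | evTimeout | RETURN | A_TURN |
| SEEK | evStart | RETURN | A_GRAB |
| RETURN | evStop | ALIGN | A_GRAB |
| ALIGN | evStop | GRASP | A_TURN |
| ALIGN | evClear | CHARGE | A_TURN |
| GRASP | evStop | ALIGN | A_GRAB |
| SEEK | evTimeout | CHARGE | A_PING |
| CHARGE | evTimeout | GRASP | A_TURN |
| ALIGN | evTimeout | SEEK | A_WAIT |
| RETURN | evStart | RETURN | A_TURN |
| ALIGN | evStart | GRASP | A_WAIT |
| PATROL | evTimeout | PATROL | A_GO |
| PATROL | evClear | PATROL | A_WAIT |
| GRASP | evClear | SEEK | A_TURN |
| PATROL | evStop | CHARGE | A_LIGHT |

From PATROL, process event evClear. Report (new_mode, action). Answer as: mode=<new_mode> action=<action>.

current mode = PATROL; filter table to that mode:
  (PATROL, evStart) → (RETURN, A_WAIT)
  (PATROL, evTimeout) → (PATROL, A_GO)
  (PATROL, evClear) → (PATROL, A_WAIT)  ← event matches
  (PATROL, evStop) → (CHARGE, A_LIGHT)
event = evClear selects (PATROL, A_WAIT)

mode=PATROL action=A_WAIT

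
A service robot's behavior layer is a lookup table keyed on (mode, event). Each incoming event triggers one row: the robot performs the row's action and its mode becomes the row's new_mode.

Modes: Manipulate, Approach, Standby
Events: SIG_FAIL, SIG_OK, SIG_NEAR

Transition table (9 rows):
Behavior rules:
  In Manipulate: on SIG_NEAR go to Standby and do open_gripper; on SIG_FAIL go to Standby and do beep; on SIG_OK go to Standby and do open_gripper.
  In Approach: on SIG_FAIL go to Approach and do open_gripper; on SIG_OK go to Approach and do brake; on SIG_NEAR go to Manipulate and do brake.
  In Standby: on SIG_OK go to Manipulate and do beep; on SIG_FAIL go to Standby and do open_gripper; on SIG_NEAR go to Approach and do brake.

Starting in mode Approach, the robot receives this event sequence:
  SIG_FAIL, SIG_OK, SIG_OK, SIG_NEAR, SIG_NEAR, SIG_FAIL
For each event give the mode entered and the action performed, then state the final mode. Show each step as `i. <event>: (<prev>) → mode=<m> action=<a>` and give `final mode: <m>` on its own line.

1. SIG_FAIL: (Approach) → mode=Approach action=open_gripper
2. SIG_OK: (Approach) → mode=Approach action=brake
3. SIG_OK: (Approach) → mode=Approach action=brake
4. SIG_NEAR: (Approach) → mode=Manipulate action=brake
5. SIG_NEAR: (Manipulate) → mode=Standby action=open_gripper
6. SIG_FAIL: (Standby) → mode=Standby action=open_gripper

final mode: Standby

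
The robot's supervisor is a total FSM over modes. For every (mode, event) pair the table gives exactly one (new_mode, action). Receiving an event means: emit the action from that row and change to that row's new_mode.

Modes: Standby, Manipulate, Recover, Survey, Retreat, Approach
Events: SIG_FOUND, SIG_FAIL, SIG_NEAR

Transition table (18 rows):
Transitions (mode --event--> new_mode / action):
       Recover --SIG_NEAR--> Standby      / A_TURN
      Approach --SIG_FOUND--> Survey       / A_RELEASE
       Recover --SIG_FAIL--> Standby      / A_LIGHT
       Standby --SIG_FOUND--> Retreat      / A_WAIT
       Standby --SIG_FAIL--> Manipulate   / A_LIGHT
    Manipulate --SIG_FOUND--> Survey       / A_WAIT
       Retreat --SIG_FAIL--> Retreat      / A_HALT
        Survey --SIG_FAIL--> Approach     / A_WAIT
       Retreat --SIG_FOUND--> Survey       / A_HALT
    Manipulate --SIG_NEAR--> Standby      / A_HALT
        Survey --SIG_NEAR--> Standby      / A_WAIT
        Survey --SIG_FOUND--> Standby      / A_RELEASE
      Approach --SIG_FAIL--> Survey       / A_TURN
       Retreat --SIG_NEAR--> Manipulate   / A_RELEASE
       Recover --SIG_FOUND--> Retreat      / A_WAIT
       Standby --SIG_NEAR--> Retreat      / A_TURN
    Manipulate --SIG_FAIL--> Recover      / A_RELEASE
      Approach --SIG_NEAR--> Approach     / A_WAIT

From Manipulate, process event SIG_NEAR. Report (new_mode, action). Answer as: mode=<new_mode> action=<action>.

current mode = Manipulate; filter table to that mode:
  (Manipulate, SIG_FOUND) → (Survey, A_WAIT)
  (Manipulate, SIG_NEAR) → (Standby, A_HALT)  ← event matches
  (Manipulate, SIG_FAIL) → (Recover, A_RELEASE)
event = SIG_NEAR selects (Standby, A_HALT)

mode=Standby action=A_HALT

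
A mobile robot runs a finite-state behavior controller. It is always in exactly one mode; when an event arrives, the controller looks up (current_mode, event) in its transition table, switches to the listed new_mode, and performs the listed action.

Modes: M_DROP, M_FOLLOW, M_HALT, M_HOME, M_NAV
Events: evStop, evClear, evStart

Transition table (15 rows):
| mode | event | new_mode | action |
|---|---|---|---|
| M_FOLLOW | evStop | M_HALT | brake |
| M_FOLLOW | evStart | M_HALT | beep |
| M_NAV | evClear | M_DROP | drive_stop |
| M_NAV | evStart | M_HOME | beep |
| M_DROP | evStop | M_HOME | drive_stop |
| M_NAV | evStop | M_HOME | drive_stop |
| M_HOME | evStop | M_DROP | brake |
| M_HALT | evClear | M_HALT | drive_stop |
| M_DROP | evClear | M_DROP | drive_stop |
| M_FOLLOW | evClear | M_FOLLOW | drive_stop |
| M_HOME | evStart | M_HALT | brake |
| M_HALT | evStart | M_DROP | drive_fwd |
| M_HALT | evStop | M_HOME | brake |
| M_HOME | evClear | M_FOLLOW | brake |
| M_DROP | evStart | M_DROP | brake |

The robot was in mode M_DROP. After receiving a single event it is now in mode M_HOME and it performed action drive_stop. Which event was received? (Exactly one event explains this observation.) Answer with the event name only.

evStop

try evStop: (M_DROP, evStop) → (M_HOME, drive_stop)  ← matches
try evClear: (M_DROP, evClear) → (M_DROP, drive_stop)
try evStart: (M_DROP, evStart) → (M_DROP, brake)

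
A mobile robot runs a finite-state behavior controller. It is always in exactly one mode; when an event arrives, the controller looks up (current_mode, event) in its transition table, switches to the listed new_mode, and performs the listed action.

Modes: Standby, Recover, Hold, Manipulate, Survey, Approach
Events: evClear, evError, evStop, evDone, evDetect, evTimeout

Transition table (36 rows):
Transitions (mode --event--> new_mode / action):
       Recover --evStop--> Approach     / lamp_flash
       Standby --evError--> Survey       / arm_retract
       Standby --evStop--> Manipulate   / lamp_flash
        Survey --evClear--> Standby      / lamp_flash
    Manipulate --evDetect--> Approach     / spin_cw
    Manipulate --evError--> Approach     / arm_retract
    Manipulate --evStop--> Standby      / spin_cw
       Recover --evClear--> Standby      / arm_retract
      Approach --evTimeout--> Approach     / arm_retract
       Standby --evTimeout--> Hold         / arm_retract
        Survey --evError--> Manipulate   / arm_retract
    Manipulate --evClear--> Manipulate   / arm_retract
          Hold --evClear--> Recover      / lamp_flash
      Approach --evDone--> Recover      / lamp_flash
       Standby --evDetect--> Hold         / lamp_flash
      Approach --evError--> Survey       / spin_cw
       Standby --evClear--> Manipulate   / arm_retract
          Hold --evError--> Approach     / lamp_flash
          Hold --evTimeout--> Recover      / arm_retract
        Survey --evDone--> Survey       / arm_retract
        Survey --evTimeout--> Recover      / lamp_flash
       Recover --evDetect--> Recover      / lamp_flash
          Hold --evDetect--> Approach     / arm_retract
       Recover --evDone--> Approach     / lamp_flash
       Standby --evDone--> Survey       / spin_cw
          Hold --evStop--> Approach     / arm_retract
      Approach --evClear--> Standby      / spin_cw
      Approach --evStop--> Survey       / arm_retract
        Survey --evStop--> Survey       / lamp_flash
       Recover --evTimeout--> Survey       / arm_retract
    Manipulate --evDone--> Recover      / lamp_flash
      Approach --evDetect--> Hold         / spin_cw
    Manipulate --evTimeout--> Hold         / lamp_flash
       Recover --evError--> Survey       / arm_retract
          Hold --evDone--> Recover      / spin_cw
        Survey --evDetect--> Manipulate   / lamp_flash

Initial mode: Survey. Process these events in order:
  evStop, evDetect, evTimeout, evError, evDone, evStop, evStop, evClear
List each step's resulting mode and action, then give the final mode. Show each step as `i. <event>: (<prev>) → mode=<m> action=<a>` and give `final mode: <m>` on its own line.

final mode: Standby

1. evStop: (Survey) → mode=Survey action=lamp_flash
2. evDetect: (Survey) → mode=Manipulate action=lamp_flash
3. evTimeout: (Manipulate) → mode=Hold action=lamp_flash
4. evError: (Hold) → mode=Approach action=lamp_flash
5. evDone: (Approach) → mode=Recover action=lamp_flash
6. evStop: (Recover) → mode=Approach action=lamp_flash
7. evStop: (Approach) → mode=Survey action=arm_retract
8. evClear: (Survey) → mode=Standby action=lamp_flash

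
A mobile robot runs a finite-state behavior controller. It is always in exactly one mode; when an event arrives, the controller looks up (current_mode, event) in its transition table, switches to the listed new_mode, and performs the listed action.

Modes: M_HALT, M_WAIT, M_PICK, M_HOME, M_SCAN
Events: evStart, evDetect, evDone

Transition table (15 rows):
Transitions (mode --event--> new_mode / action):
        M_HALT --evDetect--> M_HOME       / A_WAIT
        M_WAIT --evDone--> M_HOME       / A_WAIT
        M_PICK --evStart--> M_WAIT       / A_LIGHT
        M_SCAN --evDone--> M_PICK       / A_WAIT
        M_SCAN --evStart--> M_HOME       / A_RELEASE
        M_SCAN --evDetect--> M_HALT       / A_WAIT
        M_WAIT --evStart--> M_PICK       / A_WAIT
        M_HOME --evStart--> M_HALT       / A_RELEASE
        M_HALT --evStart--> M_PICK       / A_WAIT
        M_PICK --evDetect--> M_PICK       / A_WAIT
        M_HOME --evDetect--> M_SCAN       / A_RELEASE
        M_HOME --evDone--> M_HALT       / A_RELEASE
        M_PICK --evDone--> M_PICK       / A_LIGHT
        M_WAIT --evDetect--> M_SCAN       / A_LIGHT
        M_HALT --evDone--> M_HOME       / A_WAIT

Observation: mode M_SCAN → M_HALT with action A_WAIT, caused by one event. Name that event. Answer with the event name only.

evDetect

try evStart: (M_SCAN, evStart) → (M_HOME, A_RELEASE)
try evDetect: (M_SCAN, evDetect) → (M_HALT, A_WAIT)  ← matches
try evDone: (M_SCAN, evDone) → (M_PICK, A_WAIT)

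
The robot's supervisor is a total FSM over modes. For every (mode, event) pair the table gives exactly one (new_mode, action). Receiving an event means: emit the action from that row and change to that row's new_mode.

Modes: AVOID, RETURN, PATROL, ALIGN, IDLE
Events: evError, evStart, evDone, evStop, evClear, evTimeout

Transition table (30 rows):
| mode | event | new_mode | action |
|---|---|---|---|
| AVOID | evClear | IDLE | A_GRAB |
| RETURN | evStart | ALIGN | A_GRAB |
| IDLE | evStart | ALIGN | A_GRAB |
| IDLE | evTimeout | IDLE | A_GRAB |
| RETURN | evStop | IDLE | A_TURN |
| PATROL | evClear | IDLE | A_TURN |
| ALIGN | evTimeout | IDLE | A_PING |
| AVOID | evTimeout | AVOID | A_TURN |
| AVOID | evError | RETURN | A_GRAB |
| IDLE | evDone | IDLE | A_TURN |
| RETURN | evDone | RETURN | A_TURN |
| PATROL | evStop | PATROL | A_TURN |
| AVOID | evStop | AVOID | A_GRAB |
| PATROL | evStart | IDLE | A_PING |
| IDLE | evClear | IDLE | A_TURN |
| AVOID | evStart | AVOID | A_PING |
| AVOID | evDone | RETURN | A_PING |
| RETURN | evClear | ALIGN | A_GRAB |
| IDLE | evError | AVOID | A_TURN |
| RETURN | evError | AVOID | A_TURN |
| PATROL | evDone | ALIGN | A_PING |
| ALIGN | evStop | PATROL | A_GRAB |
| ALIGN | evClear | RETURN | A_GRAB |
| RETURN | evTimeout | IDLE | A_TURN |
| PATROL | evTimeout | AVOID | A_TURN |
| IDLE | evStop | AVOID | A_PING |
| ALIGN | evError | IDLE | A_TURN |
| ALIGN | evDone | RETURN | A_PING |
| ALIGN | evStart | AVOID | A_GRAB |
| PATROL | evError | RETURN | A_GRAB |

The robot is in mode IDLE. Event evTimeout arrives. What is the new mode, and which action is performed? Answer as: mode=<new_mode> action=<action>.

current mode = IDLE; filter table to that mode:
  (IDLE, evStart) → (ALIGN, A_GRAB)
  (IDLE, evTimeout) → (IDLE, A_GRAB)  ← event matches
  (IDLE, evDone) → (IDLE, A_TURN)
  (IDLE, evClear) → (IDLE, A_TURN)
  (IDLE, evError) → (AVOID, A_TURN)
  (IDLE, evStop) → (AVOID, A_PING)
event = evTimeout selects (IDLE, A_GRAB)

mode=IDLE action=A_GRAB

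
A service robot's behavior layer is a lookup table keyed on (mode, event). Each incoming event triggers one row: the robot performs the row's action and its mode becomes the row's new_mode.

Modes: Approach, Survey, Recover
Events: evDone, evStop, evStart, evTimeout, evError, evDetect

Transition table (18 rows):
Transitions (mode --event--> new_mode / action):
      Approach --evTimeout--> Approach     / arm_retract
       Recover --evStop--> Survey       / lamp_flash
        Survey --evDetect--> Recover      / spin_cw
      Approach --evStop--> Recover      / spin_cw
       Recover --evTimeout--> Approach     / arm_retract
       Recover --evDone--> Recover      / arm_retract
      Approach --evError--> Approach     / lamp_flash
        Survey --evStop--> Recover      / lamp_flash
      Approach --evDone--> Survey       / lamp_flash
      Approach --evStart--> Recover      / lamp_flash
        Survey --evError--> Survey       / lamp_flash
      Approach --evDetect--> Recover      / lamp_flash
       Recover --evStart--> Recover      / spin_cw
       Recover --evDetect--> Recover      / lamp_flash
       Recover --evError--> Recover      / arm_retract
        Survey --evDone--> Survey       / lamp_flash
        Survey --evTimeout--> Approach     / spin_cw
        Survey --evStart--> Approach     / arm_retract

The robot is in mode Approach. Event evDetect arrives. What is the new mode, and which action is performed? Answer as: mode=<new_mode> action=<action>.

mode=Recover action=lamp_flash

current mode = Approach; filter table to that mode:
  (Approach, evTimeout) → (Approach, arm_retract)
  (Approach, evStop) → (Recover, spin_cw)
  (Approach, evError) → (Approach, lamp_flash)
  (Approach, evDone) → (Survey, lamp_flash)
  (Approach, evStart) → (Recover, lamp_flash)
  (Approach, evDetect) → (Recover, lamp_flash)  ← event matches
event = evDetect selects (Recover, lamp_flash)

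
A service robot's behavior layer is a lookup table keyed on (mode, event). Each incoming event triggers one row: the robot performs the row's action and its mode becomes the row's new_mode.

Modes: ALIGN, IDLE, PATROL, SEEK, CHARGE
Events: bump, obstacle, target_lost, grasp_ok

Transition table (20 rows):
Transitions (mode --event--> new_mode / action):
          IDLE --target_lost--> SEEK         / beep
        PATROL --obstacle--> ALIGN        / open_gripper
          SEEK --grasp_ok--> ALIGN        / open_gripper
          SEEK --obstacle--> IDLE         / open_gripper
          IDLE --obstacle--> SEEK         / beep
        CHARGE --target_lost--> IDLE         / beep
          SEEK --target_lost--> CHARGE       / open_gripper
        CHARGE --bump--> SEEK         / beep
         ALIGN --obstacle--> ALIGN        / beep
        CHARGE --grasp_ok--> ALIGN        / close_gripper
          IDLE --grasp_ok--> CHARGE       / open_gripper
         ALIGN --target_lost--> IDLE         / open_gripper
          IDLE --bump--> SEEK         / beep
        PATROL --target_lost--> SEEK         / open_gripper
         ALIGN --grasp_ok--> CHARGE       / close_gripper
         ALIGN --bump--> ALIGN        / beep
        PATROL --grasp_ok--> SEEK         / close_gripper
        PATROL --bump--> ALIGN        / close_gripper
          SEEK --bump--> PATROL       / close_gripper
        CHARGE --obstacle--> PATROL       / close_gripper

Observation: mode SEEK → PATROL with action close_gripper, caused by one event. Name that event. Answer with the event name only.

bump

try bump: (SEEK, bump) → (PATROL, close_gripper)  ← matches
try obstacle: (SEEK, obstacle) → (IDLE, open_gripper)
try target_lost: (SEEK, target_lost) → (CHARGE, open_gripper)
try grasp_ok: (SEEK, grasp_ok) → (ALIGN, open_gripper)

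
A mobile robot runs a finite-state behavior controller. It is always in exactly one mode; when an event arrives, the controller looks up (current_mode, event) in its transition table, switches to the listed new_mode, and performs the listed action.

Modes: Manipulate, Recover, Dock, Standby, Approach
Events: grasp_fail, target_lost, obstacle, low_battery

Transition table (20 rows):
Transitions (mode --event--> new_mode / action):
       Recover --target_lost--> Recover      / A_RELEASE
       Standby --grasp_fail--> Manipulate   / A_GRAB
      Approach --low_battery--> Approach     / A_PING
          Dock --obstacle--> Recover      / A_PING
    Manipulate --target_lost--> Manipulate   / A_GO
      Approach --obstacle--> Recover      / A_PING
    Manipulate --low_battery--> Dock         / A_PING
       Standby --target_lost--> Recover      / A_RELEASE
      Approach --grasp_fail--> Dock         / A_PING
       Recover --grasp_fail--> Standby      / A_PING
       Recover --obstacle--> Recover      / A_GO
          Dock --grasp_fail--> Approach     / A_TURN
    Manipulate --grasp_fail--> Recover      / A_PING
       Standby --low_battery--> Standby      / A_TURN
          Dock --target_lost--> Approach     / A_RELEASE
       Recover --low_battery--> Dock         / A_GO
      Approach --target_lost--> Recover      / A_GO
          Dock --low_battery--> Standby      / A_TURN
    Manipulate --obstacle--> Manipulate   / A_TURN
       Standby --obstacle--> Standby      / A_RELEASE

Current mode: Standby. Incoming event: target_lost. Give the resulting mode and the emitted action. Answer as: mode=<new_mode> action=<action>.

mode=Recover action=A_RELEASE

current mode = Standby; filter table to that mode:
  (Standby, grasp_fail) → (Manipulate, A_GRAB)
  (Standby, target_lost) → (Recover, A_RELEASE)  ← event matches
  (Standby, low_battery) → (Standby, A_TURN)
  (Standby, obstacle) → (Standby, A_RELEASE)
event = target_lost selects (Recover, A_RELEASE)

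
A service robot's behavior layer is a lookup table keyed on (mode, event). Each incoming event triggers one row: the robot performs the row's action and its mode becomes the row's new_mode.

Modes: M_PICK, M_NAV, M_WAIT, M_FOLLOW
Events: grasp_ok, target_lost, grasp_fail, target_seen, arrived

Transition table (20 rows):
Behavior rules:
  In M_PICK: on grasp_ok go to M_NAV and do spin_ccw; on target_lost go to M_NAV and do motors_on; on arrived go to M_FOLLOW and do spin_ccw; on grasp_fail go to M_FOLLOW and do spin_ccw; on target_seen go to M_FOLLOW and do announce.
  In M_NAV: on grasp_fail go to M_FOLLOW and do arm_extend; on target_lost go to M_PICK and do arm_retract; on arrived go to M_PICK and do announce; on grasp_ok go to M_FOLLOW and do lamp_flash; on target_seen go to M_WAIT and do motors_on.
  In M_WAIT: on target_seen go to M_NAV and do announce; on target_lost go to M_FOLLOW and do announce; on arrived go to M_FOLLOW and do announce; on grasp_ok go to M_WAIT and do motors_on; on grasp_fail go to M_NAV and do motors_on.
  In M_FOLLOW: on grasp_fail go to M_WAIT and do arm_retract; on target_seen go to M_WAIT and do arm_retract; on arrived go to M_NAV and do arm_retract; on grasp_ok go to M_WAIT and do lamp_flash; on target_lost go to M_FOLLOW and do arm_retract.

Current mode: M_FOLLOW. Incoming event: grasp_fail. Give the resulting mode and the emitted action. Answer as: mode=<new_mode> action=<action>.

current mode = M_FOLLOW; filter table to that mode:
  (M_FOLLOW, grasp_fail) → (M_WAIT, arm_retract)  ← event matches
  (M_FOLLOW, target_seen) → (M_WAIT, arm_retract)
  (M_FOLLOW, arrived) → (M_NAV, arm_retract)
  (M_FOLLOW, grasp_ok) → (M_WAIT, lamp_flash)
  (M_FOLLOW, target_lost) → (M_FOLLOW, arm_retract)
event = grasp_fail selects (M_WAIT, arm_retract)

mode=M_WAIT action=arm_retract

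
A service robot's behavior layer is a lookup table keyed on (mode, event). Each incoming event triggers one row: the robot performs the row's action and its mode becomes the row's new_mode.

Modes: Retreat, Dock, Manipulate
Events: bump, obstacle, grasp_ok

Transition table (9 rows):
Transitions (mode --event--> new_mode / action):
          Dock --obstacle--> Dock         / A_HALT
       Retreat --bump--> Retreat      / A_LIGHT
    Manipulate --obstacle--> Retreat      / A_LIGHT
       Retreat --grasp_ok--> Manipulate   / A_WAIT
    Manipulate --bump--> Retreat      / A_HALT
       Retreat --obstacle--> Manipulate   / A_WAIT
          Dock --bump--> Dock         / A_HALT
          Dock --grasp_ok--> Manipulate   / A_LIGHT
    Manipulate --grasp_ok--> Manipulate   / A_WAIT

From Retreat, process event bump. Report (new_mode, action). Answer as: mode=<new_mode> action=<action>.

current mode = Retreat; filter table to that mode:
  (Retreat, bump) → (Retreat, A_LIGHT)  ← event matches
  (Retreat, grasp_ok) → (Manipulate, A_WAIT)
  (Retreat, obstacle) → (Manipulate, A_WAIT)
event = bump selects (Retreat, A_LIGHT)

mode=Retreat action=A_LIGHT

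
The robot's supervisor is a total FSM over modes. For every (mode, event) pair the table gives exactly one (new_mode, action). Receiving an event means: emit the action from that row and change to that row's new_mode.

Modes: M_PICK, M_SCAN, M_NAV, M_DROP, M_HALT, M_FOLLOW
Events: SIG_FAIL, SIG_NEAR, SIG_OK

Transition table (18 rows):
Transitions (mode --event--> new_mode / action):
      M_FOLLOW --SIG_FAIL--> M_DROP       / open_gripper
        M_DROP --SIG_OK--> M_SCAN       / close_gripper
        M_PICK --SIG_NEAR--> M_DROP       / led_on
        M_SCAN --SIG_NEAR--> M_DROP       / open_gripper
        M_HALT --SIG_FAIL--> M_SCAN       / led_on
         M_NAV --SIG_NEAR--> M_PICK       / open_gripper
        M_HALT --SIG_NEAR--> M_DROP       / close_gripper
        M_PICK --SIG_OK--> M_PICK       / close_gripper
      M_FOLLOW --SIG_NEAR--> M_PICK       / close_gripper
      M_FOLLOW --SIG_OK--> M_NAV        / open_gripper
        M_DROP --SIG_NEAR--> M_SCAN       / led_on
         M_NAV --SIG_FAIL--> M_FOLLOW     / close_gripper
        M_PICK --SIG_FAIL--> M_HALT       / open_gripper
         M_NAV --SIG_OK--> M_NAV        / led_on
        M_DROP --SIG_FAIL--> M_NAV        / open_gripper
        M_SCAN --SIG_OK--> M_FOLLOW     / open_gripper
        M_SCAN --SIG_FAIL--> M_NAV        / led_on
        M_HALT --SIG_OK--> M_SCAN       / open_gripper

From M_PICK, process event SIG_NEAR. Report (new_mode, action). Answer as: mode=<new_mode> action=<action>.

current mode = M_PICK; filter table to that mode:
  (M_PICK, SIG_NEAR) → (M_DROP, led_on)  ← event matches
  (M_PICK, SIG_OK) → (M_PICK, close_gripper)
  (M_PICK, SIG_FAIL) → (M_HALT, open_gripper)
event = SIG_NEAR selects (M_DROP, led_on)

mode=M_DROP action=led_on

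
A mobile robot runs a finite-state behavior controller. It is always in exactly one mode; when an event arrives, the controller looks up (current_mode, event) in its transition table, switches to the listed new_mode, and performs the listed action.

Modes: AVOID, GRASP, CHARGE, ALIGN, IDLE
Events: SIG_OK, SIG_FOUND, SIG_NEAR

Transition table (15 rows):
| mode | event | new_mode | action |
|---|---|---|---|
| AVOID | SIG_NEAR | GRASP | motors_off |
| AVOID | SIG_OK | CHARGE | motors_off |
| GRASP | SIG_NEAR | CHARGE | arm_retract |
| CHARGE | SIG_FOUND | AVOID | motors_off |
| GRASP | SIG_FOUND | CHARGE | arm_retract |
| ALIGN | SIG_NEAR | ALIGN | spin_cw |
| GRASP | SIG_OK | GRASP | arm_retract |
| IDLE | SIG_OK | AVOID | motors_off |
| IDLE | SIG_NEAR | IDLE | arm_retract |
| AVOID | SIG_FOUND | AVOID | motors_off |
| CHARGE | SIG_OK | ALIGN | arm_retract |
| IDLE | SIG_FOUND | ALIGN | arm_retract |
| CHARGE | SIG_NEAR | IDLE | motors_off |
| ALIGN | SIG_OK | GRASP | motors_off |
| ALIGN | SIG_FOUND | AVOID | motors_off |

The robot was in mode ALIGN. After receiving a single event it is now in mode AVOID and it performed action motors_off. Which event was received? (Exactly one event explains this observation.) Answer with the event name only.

try SIG_OK: (ALIGN, SIG_OK) → (GRASP, motors_off)
try SIG_FOUND: (ALIGN, SIG_FOUND) → (AVOID, motors_off)  ← matches
try SIG_NEAR: (ALIGN, SIG_NEAR) → (ALIGN, spin_cw)

SIG_FOUND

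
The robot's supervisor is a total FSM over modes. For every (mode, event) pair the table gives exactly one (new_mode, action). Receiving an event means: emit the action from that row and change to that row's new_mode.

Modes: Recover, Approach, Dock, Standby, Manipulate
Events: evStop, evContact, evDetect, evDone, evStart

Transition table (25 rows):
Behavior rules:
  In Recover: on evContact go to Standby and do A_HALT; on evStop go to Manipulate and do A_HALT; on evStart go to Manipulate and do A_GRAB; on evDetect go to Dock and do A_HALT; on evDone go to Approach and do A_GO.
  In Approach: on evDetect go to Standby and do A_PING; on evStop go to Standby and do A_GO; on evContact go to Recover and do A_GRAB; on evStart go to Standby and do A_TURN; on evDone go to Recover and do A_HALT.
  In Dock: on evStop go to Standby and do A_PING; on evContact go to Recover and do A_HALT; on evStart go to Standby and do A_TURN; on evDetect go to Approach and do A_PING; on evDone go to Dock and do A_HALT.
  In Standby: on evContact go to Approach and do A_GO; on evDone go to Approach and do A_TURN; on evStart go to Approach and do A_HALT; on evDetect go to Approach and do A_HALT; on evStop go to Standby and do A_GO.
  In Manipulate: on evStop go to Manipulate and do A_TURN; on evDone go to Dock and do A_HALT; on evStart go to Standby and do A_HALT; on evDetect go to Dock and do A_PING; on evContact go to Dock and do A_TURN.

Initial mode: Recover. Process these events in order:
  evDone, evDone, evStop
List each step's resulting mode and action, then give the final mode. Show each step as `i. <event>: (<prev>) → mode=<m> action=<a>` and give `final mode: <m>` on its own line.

1. evDone: (Recover) → mode=Approach action=A_GO
2. evDone: (Approach) → mode=Recover action=A_HALT
3. evStop: (Recover) → mode=Manipulate action=A_HALT

final mode: Manipulate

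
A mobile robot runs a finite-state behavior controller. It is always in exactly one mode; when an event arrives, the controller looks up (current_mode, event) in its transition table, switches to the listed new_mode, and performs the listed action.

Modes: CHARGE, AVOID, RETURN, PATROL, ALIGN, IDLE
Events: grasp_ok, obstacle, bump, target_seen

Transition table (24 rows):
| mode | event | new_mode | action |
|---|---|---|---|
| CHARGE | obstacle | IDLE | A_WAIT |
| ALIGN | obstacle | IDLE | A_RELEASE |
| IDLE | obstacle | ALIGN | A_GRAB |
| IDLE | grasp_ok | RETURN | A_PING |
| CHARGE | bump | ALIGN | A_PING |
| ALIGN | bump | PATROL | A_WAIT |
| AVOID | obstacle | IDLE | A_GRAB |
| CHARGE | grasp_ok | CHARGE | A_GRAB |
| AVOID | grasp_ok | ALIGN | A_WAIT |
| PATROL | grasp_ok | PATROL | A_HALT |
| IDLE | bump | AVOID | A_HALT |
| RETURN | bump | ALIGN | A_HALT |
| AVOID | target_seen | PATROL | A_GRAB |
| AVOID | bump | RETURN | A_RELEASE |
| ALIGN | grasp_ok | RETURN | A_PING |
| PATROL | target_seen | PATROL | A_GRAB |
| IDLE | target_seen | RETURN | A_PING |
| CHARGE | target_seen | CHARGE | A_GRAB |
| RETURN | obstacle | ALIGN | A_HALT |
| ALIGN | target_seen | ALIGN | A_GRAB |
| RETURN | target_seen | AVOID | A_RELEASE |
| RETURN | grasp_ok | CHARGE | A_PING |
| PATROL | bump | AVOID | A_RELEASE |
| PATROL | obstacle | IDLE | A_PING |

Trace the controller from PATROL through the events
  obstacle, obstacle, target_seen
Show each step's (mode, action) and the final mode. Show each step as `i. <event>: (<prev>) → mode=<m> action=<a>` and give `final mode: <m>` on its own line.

final mode: ALIGN

1. obstacle: (PATROL) → mode=IDLE action=A_PING
2. obstacle: (IDLE) → mode=ALIGN action=A_GRAB
3. target_seen: (ALIGN) → mode=ALIGN action=A_GRAB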